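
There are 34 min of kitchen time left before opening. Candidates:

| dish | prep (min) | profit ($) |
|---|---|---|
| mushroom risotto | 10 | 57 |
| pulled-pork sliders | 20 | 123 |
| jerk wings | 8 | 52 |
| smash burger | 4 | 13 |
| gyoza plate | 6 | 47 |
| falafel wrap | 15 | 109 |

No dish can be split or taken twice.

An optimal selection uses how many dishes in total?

Optimal total is 222.
For example pulled-pork sliders + jerk wings + gyoza plate achieves it, using 34 min.
All optima have 3 dishes.

3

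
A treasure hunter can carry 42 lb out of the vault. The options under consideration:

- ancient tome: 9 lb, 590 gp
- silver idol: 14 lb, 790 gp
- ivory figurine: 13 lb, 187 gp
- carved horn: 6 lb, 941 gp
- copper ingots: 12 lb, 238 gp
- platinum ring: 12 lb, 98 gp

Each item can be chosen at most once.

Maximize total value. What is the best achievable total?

By value per lb: carved horn 156.83, ancient tome 65.56, silver idol 56.43 lead.
Taking ancient tome + silver idol + carved horn + copper ingots: 41 lb used, 2559 in value.
An exhaustive check of the 64 subsets confirms 2559.

2559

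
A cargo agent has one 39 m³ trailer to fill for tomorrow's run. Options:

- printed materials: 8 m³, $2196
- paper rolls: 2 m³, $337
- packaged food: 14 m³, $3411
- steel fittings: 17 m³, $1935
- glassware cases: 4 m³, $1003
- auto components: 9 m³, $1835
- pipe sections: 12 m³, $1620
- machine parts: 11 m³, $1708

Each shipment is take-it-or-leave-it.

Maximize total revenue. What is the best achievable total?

Printed materials + paper rolls + packaged food + glassware cases + auto components uses 37 of the 39 m³ and totals 8782.

8782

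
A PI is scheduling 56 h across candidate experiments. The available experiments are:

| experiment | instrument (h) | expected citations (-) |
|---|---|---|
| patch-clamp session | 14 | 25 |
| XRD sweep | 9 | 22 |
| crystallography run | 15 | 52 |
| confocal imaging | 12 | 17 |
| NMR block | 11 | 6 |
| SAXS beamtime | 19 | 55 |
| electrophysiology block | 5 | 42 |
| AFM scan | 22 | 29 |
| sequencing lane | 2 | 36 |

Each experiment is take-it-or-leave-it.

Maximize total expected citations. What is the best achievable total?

210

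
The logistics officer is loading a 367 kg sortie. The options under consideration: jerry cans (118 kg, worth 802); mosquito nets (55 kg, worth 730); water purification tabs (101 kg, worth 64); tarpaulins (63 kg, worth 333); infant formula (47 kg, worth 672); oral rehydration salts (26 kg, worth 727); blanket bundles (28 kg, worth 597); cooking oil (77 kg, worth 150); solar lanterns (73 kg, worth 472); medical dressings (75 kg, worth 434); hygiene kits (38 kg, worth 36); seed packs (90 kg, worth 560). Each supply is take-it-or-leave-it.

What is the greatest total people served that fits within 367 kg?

4088

Density check — oral rehydration salts 27.96, blanket bundles 21.32, infant formula 14.30 are the best per kg.
A density-first pass picks jerry cans + mosquito nets + infant formula + oral rehydration salts + blanket bundles + solar lanterns — 4000 at 347 kg.
Replace solar lanterns with seed packs: the trade gains 88 net, giving 4088 at 364 kg.
No other feasible combination exceeds 4088.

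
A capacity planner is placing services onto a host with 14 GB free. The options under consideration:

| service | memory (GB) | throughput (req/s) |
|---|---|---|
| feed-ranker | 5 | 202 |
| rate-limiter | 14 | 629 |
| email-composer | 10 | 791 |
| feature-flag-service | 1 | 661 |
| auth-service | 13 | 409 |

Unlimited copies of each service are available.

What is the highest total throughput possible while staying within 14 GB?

Density check — feature-flag-service 661.00, email-composer 79.10, rate-limiter 44.93, feed-ranker 40.40 are the best per GB.
Taking 14×feature-flag-service: 14 GB used, 9254 in throughput.
Nothing else within 14 GB beats 9254.

9254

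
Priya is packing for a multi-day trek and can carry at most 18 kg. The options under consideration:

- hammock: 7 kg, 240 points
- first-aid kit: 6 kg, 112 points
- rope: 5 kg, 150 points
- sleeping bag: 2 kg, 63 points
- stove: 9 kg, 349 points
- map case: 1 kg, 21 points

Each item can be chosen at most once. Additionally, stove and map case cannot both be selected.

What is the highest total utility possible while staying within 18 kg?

652

By utility per kg: stove 38.78, hammock 34.29, sleeping bag 31.50, rope 30.00 lead.
Best packing: hammock + sleeping bag + stove — 18 kg, 652 total.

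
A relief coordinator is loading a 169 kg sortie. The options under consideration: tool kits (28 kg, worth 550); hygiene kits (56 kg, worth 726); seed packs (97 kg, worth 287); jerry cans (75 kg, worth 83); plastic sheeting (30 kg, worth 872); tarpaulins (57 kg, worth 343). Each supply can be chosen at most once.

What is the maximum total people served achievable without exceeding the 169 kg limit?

Tool kits + hygiene kits + plastic sheeting uses 114 of the 169 kg and totals 2148.
No other feasible combination exceeds 2148.

2148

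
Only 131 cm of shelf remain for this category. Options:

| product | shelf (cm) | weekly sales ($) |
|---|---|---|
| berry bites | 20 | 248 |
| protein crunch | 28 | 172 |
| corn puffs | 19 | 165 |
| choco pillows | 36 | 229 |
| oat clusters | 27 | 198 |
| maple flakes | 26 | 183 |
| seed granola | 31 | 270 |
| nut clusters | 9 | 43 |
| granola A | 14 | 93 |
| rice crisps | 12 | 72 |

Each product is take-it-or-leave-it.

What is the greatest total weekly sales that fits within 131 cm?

1074

Density check — berry bites 12.40, seed granola 8.71, corn puffs 8.68, oat clusters 7.33 are the best per cm.
Filling by ratio: berry bites + corn puffs + oat clusters + maple flakes + seed granola for 1064, with 8 cm left unused.
Replace oat clusters with nut clusters + granola A + rice crisps: the trade gains 10 net, giving 1074 at 131 cm.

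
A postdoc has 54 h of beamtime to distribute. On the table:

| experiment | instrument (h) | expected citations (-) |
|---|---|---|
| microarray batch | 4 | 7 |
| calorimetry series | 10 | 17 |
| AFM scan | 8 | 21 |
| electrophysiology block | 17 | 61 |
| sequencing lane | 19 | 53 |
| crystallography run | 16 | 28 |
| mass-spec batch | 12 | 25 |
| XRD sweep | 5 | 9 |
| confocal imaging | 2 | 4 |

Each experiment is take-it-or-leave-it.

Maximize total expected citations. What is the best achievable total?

A density-first pass picks AFM scan + electrophysiology block + sequencing lane + XRD sweep + confocal imaging — 148 at 51 h.
Dropping XRD sweep and confocal imaging frees 7 h; slotting in calorimetry series (10 h) lifts the total to 152 at 54 h.

152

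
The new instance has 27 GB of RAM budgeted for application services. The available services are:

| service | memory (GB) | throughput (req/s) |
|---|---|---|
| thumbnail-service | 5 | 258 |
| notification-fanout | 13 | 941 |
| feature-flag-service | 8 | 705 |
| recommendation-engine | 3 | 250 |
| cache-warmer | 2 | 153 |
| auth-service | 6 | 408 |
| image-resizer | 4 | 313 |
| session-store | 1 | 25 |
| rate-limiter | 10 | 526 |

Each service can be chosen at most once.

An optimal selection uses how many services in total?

4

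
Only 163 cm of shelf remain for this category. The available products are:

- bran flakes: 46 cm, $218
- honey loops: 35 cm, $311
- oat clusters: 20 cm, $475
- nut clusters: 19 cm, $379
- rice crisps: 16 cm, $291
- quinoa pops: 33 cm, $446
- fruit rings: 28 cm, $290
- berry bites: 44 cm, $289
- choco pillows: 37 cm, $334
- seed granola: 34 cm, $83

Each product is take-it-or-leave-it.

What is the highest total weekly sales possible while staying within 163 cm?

2236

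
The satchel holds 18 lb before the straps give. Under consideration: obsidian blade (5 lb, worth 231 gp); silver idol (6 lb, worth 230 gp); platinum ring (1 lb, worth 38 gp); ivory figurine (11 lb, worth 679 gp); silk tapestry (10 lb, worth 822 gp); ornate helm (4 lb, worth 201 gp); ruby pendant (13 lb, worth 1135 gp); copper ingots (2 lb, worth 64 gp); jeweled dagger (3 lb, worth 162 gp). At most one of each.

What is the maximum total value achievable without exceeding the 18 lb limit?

Greedy by ratio would take platinum ring + ruby pendant + jeweled dagger: 17 lb used, total 1335.
Dropping jeweled dagger frees 3 lb; slotting in ornate helm (4 lb) lifts the total to 1374 at 18 lb.
The closest alternative, obsidian blade + ruby pendant, reaches only 1366.

1374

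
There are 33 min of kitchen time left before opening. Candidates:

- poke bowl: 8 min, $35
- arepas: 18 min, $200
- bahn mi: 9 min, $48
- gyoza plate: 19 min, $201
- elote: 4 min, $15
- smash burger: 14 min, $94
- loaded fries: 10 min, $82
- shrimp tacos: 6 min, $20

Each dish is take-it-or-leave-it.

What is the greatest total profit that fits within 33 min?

Density check — arepas 11.11, gyoza plate 10.58, loaded fries 8.20 are the best per min.
The ratio heuristic lands on arepas + elote + loaded fries (297) but leaves 1 min idle.
The 18 min tied up in arepas is better spent on gyoza plate — total rises to 298 (33 min).

298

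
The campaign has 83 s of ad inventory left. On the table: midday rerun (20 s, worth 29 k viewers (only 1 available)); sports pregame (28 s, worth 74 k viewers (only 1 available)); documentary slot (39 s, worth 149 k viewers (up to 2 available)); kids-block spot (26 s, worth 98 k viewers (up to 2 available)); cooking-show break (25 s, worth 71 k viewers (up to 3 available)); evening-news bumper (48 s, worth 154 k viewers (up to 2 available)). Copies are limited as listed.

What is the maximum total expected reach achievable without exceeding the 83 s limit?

298

2×documentary slot uses 78 of the 83 s and totals 298.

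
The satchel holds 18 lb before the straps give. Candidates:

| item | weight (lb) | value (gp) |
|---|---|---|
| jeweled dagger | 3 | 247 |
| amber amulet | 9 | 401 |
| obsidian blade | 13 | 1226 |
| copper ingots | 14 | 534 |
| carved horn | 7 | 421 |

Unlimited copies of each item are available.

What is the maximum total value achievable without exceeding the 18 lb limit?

1482

A density-first pass picks jeweled dagger + obsidian blade — 1473 at 16 lb.
Dropping obsidian blade frees 13 lb; slotting in 5×jeweled dagger (15 lb) lifts the total to 1482 at 18 lb.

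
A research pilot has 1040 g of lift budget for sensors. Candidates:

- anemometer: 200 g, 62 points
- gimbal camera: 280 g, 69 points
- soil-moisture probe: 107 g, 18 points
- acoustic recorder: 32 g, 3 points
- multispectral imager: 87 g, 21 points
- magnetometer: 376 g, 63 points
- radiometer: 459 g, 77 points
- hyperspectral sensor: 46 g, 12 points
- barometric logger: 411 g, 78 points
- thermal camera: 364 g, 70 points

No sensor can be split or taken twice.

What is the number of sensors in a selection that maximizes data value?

Best achievable data value is 242.
One optimal bundle: anemometer + gimbal camera + multispectral imager + hyperspectral sensor + barometric logger (1024 g).
All optima have 5 sensors.

5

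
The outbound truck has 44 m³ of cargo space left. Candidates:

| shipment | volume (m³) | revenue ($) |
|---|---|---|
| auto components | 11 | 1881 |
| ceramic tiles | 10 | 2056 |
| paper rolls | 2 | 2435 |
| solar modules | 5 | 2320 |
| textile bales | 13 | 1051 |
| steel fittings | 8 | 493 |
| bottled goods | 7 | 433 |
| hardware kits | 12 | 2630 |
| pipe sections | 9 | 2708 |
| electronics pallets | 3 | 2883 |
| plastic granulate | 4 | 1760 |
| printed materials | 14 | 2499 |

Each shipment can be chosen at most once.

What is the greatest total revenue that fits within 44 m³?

16043

Ranking by ratio (revenue/m³): paper rolls 1217.50, electronics pallets 961.00, solar modules 464.00, plastic granulate 440.00.
Greedy by ratio would take paper rolls + solar modules + bottled goods + hardware kits + pipe sections + electronics pallets + plastic granulate: 42 m³ used, total 15169.
Dropping bottled goods and hardware kits frees 19 m³; slotting in auto components + ceramic tiles (21 m³) lifts the total to 16043 at 44 m³.
Runner-up paper rolls + solar modules + steel fittings + hardware kits + pipe sections + electronics pallets + plastic granulate tops out at 15229.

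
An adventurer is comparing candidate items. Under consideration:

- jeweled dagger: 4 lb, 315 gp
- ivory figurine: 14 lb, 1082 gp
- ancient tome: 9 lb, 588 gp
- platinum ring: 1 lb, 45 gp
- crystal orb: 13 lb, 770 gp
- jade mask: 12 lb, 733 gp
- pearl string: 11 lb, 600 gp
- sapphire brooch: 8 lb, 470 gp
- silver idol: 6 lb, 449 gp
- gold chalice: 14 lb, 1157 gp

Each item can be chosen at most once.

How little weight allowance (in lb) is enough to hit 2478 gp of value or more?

Need the lightest bundle worth ≥ 2478.
jeweled dagger + ivory figurine + gold chalice: 2554 value at 32 lb.
Any bundle with less than 32 lb falls short of 2478.

32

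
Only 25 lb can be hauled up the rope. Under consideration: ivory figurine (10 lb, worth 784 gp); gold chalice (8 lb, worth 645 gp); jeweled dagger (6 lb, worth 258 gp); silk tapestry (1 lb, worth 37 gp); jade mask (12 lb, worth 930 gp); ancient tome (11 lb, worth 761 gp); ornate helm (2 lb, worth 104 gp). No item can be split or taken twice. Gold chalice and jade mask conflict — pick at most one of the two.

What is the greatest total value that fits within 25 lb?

1855

Taking the top-ratio items first gives ivory figurine + gold chalice + silk tapestry + ornate helm for 1570 (21 lb).
Dropping gold chalice frees 8 lb; slotting in jade mask (12 lb) lifts the total to 1855 at 25 lb.
Next best is ivory figurine + jade mask + ornate helm at 1818 (24 lb) — short by 37.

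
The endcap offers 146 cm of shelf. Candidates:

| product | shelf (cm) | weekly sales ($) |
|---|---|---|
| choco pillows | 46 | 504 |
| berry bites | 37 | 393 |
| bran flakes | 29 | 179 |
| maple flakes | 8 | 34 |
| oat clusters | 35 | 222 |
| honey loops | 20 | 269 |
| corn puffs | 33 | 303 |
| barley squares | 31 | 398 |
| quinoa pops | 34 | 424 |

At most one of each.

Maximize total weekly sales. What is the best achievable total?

1629

The ratio ordering already packs tightly: choco pillows + maple flakes + honey loops + barley squares + quinoa pops, 139 cm, 1629.
The spare 7 cm is too small for any remaining product, and no exchange beats 1629.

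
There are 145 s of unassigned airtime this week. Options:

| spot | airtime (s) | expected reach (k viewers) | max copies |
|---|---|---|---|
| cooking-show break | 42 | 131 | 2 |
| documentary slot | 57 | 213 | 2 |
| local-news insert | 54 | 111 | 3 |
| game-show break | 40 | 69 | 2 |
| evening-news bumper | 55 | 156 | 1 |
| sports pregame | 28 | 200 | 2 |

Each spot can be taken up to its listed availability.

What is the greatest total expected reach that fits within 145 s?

Greedy by ratio would take documentary slot + 2×sports pregame: 113 s used, total 613.
Replace documentary slot with 2×cooking-show break: the trade gains 49 net, giving 662 at 140 s.
That's the maximum — no swap from here does better than 662.

662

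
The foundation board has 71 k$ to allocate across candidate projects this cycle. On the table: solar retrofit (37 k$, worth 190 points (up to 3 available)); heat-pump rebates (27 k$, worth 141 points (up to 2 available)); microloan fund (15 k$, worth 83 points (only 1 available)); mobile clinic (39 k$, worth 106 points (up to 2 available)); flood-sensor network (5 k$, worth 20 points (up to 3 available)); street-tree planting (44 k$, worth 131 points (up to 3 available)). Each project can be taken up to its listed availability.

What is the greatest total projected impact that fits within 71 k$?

365

Density check — microloan fund 5.53, heat-pump rebates 5.22, solar retrofit 5.14, flood-sensor network 4.00 are the best per k$.
Taking 2×heat-pump rebates + microloan fund: 69 k$ used, 365 in projected impact.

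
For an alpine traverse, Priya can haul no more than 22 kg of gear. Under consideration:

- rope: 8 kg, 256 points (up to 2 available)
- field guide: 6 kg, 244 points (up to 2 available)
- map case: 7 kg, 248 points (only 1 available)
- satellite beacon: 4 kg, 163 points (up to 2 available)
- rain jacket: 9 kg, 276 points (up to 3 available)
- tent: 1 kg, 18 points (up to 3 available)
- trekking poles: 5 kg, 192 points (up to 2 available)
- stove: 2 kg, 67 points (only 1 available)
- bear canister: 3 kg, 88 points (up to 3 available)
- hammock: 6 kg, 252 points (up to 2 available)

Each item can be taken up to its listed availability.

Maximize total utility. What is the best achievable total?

Ranking by ratio (utility/kg): hammock 42.00, satellite beacon 40.75, field guide 40.67.
Greedy by ratio would take 2×satellite beacon + stove + 2×hammock: 22 kg used, total 897.
Dropping satellite beacon and stove frees 6 kg; slotting in field guide (6 kg) lifts the total to 911 at 22 kg.

911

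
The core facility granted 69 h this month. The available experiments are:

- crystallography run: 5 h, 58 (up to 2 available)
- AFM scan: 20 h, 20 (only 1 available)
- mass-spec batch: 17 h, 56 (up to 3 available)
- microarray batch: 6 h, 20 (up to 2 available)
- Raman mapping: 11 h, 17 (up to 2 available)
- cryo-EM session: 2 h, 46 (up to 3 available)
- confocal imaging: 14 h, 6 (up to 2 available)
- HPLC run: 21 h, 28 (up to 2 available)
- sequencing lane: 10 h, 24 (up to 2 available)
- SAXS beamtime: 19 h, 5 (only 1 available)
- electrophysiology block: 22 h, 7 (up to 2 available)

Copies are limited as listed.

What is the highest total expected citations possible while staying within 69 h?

Ranking by ratio (expected citations/h): cryo-EM session 23.00, crystallography run 11.60, microarray batch 3.33, mass-spec batch 3.29.
Filling by ratio: 2×crystallography run + 2×mass-spec batch + 2×microarray batch + 3×cryo-EM session for 406, with 7 h left unused.
Dropping 2×microarray batch frees 12 h; slotting in mass-spec batch (17 h) lifts the total to 422 at 67 h.
Every other selection either busts 69 h or exceeds an availability limit or fails to beat 422.

422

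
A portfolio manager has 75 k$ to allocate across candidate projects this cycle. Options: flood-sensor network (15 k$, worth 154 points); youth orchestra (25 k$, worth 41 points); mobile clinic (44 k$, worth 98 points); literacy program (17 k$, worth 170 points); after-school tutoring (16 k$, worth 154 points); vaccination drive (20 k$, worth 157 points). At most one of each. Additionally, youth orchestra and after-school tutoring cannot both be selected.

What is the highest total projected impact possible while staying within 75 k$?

635

Best packing: flood-sensor network + literacy program + after-school tutoring + vaccination drive — 68 k$, 635 total.
That's the maximum — no feasible swap from here does better than 635.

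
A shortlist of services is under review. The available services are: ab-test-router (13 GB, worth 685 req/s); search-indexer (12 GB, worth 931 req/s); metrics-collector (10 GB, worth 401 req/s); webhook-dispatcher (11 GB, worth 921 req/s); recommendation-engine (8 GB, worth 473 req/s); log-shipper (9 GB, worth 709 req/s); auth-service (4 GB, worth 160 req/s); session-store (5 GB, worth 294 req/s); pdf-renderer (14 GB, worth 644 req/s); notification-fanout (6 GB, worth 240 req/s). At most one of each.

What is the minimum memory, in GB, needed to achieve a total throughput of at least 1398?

Minimise GB subject to total throughput ≥ 1398.
search-indexer + recommendation-engine: 1404 throughput at 20 GB.
Any bundle with less than 20 GB falls short of 1398.

20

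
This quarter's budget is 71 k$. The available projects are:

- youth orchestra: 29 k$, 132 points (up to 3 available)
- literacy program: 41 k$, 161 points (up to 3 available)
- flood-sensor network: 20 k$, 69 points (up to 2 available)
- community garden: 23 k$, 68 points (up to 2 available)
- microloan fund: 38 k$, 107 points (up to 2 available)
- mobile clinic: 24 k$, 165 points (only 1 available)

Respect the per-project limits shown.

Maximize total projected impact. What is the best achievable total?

326

Filling by ratio: youth orchestra + mobile clinic for 297, with 18 k$ left unused.
Dropping youth orchestra frees 29 k$; slotting in literacy program (41 k$) lifts the total to 326 at 65 k$.
That's the maximum — no swap from here does better than 326.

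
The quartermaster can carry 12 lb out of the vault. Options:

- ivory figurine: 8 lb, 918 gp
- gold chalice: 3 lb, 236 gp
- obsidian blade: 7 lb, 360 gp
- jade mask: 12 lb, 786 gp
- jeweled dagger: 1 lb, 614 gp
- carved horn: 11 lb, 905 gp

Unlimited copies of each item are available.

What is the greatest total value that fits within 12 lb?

Density check — jeweled dagger 614.00, ivory figurine 114.75, carved horn 82.27, gold chalice 78.67 are the best per lb.
12×jeweled dagger uses 12 of the 12 lb and totals 7368.

7368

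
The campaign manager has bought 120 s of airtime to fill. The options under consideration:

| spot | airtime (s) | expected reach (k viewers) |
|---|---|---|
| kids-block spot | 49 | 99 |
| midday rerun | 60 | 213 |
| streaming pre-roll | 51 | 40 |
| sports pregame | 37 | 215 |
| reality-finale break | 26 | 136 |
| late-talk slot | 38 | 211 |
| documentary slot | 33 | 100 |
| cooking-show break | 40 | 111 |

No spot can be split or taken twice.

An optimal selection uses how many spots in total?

Optimal total is 562.
For example sports pregame + reality-finale break + late-talk slot achieves it, using 101 s.
All optima have 3 spots.

3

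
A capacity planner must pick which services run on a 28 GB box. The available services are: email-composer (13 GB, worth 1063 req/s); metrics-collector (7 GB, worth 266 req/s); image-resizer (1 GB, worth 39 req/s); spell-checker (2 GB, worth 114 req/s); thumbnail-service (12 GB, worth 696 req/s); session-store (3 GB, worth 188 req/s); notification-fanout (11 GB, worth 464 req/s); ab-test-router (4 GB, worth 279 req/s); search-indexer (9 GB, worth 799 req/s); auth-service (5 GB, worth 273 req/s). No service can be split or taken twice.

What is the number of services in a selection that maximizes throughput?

4

Optimal total is 2255.
For example email-composer + spell-checker + ab-test-router + search-indexer achieves it, using 28 GB.
Every optimal selection uses 4 services.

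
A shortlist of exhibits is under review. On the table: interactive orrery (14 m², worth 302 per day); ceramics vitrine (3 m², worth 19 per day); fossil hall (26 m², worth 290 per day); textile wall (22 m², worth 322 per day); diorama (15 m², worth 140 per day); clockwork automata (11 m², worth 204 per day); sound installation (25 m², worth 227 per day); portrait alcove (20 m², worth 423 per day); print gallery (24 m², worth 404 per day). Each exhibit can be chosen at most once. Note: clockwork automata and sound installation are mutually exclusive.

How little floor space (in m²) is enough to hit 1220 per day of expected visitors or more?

Minimise m² subject to total expected visitors ≥ 1220.
interactive orrery + textile wall + clockwork automata + portrait alcove reaches 1251 using 67 m².
No combination under 67 m² hits 1220.

67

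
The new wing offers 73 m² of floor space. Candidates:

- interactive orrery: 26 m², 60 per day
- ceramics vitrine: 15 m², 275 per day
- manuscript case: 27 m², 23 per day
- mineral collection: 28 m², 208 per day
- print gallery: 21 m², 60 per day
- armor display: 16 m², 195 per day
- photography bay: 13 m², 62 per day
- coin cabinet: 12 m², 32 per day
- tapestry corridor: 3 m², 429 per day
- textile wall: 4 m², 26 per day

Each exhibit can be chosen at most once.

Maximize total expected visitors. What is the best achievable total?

1133

Ranking by ratio (expected visitors/m²): tapestry corridor 143.00, ceramics vitrine 18.33, armor display 12.19, mineral collection 7.43.
Ceramics vitrine + mineral collection + armor display + tapestry corridor + textile wall uses 66 of the 73 m² and totals 1133.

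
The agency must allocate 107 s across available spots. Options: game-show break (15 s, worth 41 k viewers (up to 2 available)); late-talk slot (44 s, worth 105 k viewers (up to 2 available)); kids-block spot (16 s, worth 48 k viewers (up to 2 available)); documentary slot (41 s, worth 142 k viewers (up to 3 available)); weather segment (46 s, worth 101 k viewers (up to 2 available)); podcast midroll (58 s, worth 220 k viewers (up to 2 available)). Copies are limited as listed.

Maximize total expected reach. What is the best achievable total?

362

By expected reach per s: podcast midroll 3.79, documentary slot 3.46, kids-block spot 3.00 lead.
Documentary slot + podcast midroll uses 99 of the 107 s and totals 362.
Nothing else within 107 s beats 362.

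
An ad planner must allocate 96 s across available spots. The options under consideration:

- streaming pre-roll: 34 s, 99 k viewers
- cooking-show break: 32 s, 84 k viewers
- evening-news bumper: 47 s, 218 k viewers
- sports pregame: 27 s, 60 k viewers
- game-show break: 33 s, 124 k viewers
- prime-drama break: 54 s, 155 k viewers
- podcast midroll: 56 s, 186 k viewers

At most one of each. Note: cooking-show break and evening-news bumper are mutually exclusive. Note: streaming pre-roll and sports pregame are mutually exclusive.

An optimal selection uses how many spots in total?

Optimal total is 342.
evening-news bumper + game-show break hits 342 at 80 s.
Any selection reaching 342 contains exactly 2 spots.

2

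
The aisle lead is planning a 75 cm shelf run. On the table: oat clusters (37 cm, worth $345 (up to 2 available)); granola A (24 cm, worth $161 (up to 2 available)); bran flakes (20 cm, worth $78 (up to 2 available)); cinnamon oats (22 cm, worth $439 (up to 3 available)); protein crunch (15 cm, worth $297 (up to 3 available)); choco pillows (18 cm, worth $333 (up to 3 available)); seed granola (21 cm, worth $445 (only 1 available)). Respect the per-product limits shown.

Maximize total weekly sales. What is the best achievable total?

1478

A density-first pass picks 2×cinnamon oats + seed granola — 1323 at 65 cm.
Replace cinnamon oats with 2×protein crunch: the trade gains 155 net, giving 1478 at 73 cm.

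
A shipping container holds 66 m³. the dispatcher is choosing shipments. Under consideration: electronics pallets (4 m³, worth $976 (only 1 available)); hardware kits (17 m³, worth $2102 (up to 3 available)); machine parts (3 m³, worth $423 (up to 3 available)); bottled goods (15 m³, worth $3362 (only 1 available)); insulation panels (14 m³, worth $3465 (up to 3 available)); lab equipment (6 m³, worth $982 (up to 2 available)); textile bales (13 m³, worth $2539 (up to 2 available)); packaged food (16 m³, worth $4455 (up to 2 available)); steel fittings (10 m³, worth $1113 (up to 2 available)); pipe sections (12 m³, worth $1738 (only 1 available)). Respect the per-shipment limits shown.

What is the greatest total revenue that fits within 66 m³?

Taking the top-ratio shipments first gives electronics pallets + 2×insulation panels + 2×packaged food for 16816 (64 m³).
Replace electronics pallets with lab equipment: the trade gains 6 net, giving 16822 at 66 m³.
That's the maximum — no swap from here does better than 16822.

16822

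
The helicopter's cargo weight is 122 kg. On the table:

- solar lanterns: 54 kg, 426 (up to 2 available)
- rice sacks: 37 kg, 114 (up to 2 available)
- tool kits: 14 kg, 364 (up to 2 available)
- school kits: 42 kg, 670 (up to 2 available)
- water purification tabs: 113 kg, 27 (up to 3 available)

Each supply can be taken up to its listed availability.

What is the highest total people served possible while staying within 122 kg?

2068

2×tool kits + 2×school kits uses 112 of the 122 kg and totals 2068.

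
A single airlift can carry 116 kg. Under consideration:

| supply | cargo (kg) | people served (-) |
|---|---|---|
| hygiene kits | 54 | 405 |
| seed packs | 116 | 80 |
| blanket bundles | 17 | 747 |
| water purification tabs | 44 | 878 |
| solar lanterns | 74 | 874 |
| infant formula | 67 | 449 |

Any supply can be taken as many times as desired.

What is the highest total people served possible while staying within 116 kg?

4482

6×blanket bundles uses 102 of the 116 kg and totals 4482.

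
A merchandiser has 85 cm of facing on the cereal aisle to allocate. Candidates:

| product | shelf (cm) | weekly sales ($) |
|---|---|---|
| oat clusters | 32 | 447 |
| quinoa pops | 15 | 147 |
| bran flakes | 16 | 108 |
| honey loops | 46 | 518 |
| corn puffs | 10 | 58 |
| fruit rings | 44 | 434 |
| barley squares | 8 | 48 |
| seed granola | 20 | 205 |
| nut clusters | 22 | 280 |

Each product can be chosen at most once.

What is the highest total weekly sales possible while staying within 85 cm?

990

By weekly sales per cm: oat clusters 13.97, nut clusters 12.73, honey loops 11.26 lead.
Taking the top-ratio products first gives oat clusters + barley squares + seed granola + nut clusters for 980 (82 cm).
The 8 cm tied up in barley squares is better spent on corn puffs — total rises to 990 (84 cm).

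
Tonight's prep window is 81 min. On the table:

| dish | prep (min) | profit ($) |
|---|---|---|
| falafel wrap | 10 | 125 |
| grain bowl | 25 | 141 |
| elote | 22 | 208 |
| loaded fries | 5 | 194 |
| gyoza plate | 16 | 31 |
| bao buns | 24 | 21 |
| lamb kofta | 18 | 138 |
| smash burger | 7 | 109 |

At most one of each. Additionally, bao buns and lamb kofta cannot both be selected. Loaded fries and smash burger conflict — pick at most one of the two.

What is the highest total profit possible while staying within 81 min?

By profit per min: loaded fries 38.80, smash burger 15.57, falafel wrap 12.50, elote 9.45 lead.
Falafel wrap + grain bowl + elote + loaded fries + lamb kofta uses 80 of the 81 min and totals 806.
Every other selection either busts 81 min or breaks a pairing rule or fails to beat 806.

806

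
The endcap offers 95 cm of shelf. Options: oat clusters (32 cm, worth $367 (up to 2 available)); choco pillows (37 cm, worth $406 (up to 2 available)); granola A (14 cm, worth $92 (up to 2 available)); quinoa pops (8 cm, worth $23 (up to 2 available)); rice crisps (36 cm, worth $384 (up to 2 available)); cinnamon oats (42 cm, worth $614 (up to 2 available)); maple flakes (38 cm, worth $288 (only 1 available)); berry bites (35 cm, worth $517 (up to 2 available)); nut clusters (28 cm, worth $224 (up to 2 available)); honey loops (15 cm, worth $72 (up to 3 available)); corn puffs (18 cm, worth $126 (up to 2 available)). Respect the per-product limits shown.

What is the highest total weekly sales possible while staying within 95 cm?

1257

A density-first pass picks 2×berry bites + corn puffs — 1160 at 88 cm.
Dropping berry bites frees 35 cm; slotting in cinnamon oats (42 cm) lifts the total to 1257 at 95 cm.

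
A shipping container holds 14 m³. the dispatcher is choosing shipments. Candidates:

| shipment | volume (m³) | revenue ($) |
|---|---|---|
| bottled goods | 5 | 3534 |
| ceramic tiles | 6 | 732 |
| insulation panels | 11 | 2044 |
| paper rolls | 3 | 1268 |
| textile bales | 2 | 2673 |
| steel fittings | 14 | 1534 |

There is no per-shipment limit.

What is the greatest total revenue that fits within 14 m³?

Density check — textile bales 1336.50, bottled goods 706.80, paper rolls 422.67, insulation panels 185.82 are the best per m³.
The ratio ordering already packs tightly: 7×textile bales, 14 m³, 18711.
Nothing else within 14 m³ beats 18711.

18711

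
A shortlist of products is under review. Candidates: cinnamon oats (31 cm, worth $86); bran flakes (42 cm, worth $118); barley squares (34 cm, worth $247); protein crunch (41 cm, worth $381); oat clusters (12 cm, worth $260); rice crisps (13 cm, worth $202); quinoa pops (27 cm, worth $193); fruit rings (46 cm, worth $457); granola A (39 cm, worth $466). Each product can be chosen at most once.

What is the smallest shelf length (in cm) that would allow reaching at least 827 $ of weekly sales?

64

Look for the lowest-shelf combination reaching 827.
oat clusters + rice crisps + granola A reaches 928 using 64 cm.
No combination under 64 cm hits 827.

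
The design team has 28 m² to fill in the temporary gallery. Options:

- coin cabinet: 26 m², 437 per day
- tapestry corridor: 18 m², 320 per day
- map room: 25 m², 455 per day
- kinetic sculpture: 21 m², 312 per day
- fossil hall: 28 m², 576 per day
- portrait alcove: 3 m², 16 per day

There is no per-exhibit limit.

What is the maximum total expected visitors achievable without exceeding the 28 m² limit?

Best packing: fossil hall — 28 m², 576 total.
Every other selection either busts 28 m² or fails to beat 576.

576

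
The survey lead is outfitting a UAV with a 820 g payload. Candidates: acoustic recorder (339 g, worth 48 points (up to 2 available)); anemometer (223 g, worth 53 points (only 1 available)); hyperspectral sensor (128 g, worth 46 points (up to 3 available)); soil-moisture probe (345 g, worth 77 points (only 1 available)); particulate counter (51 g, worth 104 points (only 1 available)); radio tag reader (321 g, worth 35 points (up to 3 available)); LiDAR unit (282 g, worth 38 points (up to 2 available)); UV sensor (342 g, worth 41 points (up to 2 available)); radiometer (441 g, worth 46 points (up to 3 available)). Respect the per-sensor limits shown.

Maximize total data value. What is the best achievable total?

By data value per g: particulate counter 2.04, hyperspectral sensor 0.36, anemometer 0.24 lead.
Greedy by ratio would take anemometer + 3×hyperspectral sensor + particulate counter: 658 g used, total 295.
Replace anemometer with soil-moisture probe: the trade gains 24 net, giving 319 at 780 g.
Nothing else within 820 g beats 319.

319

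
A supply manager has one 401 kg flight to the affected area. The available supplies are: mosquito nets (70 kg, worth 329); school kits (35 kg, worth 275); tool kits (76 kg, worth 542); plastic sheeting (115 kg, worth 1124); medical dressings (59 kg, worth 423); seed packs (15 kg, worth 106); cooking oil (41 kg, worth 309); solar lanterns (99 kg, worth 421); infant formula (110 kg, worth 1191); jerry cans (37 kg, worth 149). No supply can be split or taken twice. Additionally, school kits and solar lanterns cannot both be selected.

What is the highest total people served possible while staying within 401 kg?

3589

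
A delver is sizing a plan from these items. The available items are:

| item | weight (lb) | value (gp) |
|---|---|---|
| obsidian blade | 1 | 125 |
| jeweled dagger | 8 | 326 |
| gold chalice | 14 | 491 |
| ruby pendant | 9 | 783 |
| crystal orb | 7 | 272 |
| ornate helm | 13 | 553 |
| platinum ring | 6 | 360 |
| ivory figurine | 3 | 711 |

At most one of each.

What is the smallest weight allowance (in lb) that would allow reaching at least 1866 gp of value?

Need the lightest bundle worth ≥ 1866.
obsidian blade + ruby pendant + platinum ring + ivory figurine reaches 1979 using 19 lb.
Below 19 lb the best achievable stays under 1866.

19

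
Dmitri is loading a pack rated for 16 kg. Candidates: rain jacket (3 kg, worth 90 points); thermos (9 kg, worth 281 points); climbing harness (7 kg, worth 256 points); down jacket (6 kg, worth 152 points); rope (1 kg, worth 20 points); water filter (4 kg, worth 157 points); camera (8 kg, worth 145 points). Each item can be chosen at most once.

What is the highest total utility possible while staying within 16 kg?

A density-first pass picks rain jacket + climbing harness + rope + water filter — 523 at 15 kg.
Replace rain jacket and rope and water filter with thermos: the trade gains 14 net, giving 537 at 16 kg.
Next best is rain jacket + thermos + water filter at 528 (16 kg) — short by 9.

537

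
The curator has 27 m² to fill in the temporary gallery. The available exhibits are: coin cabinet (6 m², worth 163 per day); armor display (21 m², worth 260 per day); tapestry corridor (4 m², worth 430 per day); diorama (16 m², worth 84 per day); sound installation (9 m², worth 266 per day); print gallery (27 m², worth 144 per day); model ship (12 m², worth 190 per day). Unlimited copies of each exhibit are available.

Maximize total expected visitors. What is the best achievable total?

Best packing: 6×tapestry corridor — 24 m², 2580 total.
Every other selection either busts 27 m² or fails to beat 2580.

2580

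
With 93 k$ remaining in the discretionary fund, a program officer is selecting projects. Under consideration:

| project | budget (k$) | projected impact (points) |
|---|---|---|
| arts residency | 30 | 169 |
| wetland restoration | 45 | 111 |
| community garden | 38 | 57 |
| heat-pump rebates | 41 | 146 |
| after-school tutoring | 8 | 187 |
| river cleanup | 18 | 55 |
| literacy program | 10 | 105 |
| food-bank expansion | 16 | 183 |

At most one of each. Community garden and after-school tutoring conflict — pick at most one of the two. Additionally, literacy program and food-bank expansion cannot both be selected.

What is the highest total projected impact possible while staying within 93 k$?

607

Taking arts residency + heat-pump rebates + after-school tutoring + literacy program: 89 k$ used, 607 in projected impact.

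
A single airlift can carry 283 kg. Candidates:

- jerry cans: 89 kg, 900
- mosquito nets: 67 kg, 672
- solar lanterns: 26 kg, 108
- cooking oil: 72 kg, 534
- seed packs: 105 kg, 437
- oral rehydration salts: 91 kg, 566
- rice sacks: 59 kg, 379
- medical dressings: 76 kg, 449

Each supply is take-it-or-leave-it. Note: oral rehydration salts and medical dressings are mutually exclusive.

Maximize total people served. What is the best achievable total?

Density check — jerry cans 10.11, mosquito nets 10.03, cooking oil 7.42 are the best per kg.
A density-first pass picks jerry cans + mosquito nets + solar lanterns + cooking oil — 2214 at 254 kg.
Dropping cooking oil frees 72 kg; slotting in oral rehydration salts (91 kg) lifts the total to 2246 at 273 kg.
The closest alternative, jerry cans + mosquito nets + solar lanterns + cooking oil, reaches only 2214.

2246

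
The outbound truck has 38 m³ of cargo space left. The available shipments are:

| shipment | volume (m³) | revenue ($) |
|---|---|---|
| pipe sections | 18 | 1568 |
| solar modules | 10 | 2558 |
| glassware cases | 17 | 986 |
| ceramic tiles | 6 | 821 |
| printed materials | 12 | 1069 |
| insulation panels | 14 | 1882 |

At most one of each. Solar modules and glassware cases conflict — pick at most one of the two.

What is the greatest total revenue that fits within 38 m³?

5509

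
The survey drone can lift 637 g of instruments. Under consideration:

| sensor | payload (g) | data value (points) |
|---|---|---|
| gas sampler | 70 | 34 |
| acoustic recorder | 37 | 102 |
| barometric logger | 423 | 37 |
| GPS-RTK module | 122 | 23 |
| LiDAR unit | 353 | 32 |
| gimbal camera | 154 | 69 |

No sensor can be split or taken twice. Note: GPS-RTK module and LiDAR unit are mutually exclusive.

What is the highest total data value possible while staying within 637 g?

237

Greedy by ratio would take gas sampler + acoustic recorder + GPS-RTK module + gimbal camera: 383 g used, total 228.
The 122 g tied up in GPS-RTK module is better spent on LiDAR unit — total rises to 237 (614 g).
The closest alternative, gas sampler + acoustic recorder + GPS-RTK module + gimbal camera, reaches only 228.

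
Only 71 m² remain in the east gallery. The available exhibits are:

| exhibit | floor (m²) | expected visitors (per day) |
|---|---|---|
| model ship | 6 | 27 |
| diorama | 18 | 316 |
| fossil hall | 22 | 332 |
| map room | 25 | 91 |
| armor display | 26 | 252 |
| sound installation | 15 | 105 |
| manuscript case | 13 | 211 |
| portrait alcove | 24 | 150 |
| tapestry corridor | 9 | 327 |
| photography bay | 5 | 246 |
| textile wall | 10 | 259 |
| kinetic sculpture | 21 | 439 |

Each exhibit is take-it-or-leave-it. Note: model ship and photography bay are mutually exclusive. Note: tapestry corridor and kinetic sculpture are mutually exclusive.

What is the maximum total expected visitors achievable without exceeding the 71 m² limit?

1487

Ranking by ratio (expected visitors/m²): photography bay 49.20, tapestry corridor 36.33, textile wall 25.90, kinetic sculpture 20.90.
Best packing: fossil hall + manuscript case + photography bay + textile wall + kinetic sculpture — 71 m², 1487 total.
Runner-up diorama + fossil hall + tapestry corridor + photography bay + textile wall tops out at 1480.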